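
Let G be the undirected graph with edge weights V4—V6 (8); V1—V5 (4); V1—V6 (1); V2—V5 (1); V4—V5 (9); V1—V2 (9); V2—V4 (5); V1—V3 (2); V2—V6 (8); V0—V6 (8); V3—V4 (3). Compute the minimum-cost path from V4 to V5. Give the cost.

Some routes from V4 to V5:
V4 -> V3 -> V1 -> V5: 3 + 2 + 4 = 9
V4 -> V2 -> V5: 5 + 1 = 6
V4 -> V5: 9
Shortest: 6.

6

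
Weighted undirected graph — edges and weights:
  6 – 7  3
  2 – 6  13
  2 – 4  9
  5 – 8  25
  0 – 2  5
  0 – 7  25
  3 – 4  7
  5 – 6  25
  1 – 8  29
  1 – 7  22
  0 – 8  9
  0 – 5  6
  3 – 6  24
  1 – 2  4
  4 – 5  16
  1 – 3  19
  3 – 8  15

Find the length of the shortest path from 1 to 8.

18

Some routes from 1 to 8:
1→2→0→8: 4 + 5 + 9 = 18
1→8: 29
1→3→8: 19 + 15 = 34
1→2→0→5→8: 4 + 5 + 6 + 25 = 40
1→2→4→3→8: 4 + 9 + 7 + 15 = 35
Shortest: 18.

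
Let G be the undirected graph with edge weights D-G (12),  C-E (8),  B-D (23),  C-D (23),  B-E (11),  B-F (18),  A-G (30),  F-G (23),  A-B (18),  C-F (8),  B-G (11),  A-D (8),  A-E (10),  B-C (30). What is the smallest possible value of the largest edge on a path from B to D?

11

A few of the B→D routes:
B → G → D: max(11, 12) = 12
B → F → C → E → A → D: max(18, 8, 8, 10, 8) = 18
B → E → A → D: max(11, 10, 8) = 11
Best route has worst link 11.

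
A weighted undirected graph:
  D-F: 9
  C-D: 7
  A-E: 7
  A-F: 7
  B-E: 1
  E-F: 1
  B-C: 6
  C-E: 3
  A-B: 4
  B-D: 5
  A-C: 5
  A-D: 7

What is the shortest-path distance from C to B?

4

Checking several routes:
C - B: 6
C - A - B: 5 + 4 = 9
C - E - B: 3 + 1 = 4
C - A - F - E - B: 5 + 7 + 1 + 1 = 14
C - D - B: 7 + 5 = 12
C - A - E - B: 5 + 7 + 1 = 13
Best route has total 4.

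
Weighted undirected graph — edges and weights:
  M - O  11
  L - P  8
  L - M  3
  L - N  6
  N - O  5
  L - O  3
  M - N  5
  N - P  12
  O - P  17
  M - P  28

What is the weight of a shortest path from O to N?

Checking several routes:
O → L → P → N: 3 + 8 + 12 = 23
O → N: 5
O → M → N: 11 + 5 = 16
O → L → M → N: 3 + 3 + 5 = 11
O → L → N: 3 + 6 = 9
O → M → L → N: 11 + 3 + 6 = 20
Shortest: 5.

5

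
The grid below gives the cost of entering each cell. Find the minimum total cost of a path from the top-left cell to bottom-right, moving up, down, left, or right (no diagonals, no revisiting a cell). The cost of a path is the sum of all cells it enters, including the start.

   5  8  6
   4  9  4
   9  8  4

Path r0c0 → r1c0 → r1c1 → r1c2 → r2c2: 5 + 4 + 9 + 4 + 4 = 26.

26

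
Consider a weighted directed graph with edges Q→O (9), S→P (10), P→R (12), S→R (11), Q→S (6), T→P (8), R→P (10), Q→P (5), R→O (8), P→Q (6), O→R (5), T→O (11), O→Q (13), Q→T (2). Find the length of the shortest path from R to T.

18

Routes from R to T:
R→O→Q→T: 8 + 13 + 2 = 23
R→P→Q→T: 10 + 6 + 2 = 18
The minimum is 18.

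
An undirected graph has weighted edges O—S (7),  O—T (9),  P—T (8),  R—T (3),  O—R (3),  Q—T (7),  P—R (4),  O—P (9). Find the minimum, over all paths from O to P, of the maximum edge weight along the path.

Candidate routes:
O -> R -> T -> P: max(3, 3, 8) = 8
O -> P: max(9) = 9
O -> T -> R -> P: max(9, 3, 4) = 9
O -> T -> P: max(9, 8) = 9
O -> R -> P: max(3, 4) = 4
The minimum achievable maximum is 4.

4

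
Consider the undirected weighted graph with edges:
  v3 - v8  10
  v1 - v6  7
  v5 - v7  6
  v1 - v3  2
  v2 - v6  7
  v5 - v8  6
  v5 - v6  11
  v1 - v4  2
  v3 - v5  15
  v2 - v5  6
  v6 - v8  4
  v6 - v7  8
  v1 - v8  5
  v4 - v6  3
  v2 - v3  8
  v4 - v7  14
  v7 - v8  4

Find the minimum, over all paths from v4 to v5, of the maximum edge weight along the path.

Some routes from v4 to v5:
v4 → v1 → v8 → v7 → v5: max(2, 5, 4, 6) = 6
v4 → v6 → v8 → v7 → v5: max(3, 4, 4, 6) = 6
v4 → v6 → v8 → v5: max(3, 4, 6) = 6
v4 → v1 → v8 → v5: max(2, 5, 6) = 6
v4 → v1 → v6 → v2 → v5: max(2, 7, 7, 6) = 7
v4 → v1 → v8 → v6 → v2 → v5: max(2, 5, 4, 7, 6) = 7
Best route has worst link 6.

6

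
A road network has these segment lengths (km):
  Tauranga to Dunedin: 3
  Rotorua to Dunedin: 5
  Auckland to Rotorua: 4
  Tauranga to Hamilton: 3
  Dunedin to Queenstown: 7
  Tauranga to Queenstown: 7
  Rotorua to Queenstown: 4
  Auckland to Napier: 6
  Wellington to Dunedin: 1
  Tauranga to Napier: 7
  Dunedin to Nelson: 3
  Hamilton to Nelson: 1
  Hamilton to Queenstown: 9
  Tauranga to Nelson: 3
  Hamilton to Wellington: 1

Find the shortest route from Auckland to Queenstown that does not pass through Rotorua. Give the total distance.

20

Comparing a few candidate routes:
Auckland→Napier→Tauranga→Hamilton→Wellington→Dunedin→Queenstown: 6 + 7 + 3 + 1 + 1 + 7 = 25
Auckland→Napier→Tauranga→Hamilton→Queenstown: 6 + 7 + 3 + 9 = 25
Auckland→Napier→Tauranga→Dunedin→Queenstown: 6 + 7 + 3 + 7 = 23
Auckland→Napier→Tauranga→Nelson→Hamilton→Queenstown: 6 + 7 + 3 + 1 + 9 = 26
Auckland→Napier→Tauranga→Queenstown: 6 + 7 + 7 = 20
Auckland→Napier→Tauranga→Nelson→Dunedin→Queenstown: 6 + 7 + 3 + 3 + 7 = 26
Best route has total 20 km.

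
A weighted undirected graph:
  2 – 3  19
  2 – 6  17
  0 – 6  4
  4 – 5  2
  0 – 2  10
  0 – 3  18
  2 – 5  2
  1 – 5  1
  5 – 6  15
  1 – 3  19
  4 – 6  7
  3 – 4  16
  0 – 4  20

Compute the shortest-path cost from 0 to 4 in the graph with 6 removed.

A few of the 0→4 routes:
0 - 2 - 5 - 4: 10 + 2 + 2 = 14
0 - 3 - 1 - 5 - 4: 18 + 19 + 1 + 2 = 40
0 - 3 - 2 - 5 - 4: 18 + 19 + 2 + 2 = 41
0 - 3 - 4: 18 + 16 = 34
0 - 4: 20
Best route has total 14.

14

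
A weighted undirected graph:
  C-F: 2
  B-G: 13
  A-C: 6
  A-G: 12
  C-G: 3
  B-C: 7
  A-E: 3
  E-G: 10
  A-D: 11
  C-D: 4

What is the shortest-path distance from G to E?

Checking several routes:
G → C → A → E: 3 + 6 + 3 = 12
G → A → E: 12 + 3 = 15
G → E: 10
Best route has total 10.

10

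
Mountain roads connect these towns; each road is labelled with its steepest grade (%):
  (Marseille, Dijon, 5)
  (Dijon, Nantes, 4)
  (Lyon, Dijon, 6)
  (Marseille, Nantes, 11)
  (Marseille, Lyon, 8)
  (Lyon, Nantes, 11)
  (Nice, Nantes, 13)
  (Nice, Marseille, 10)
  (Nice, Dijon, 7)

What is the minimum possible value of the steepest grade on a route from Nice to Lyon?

7

A few of the Nice→Lyon routes:
Nice - Dijon - Marseille - Lyon: max(7, 5, 8) = 8
Nice - Dijon - Lyon: max(7, 6) = 7
Nice - Marseille - Lyon: max(10, 8) = 10
Best route has worst link 7%.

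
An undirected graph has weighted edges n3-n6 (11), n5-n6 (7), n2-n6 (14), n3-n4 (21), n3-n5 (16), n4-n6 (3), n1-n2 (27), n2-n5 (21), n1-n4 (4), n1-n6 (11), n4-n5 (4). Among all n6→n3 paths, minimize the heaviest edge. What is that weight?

11

Checking several routes:
n6 -> n3: max(11) = 11
n6 -> n4 -> n5 -> n3: max(3, 4, 16) = 16
n6 -> n5 -> n3: max(7, 16) = 16
n6 -> n1 -> n4 -> n5 -> n3: max(11, 4, 4, 16) = 16
Smallest bottleneck: 11.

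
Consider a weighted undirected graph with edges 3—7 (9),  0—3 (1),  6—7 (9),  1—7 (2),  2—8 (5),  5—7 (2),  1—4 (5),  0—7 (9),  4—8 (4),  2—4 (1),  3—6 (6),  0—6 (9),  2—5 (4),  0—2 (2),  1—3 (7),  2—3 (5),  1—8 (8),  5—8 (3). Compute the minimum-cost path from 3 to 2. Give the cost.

3

Some routes from 3 to 2:
3 - 0 - 2: 1 + 2 = 3
3 - 1 - 4 - 2: 7 + 5 + 1 = 13
3 - 1 - 7 - 5 - 2: 7 + 2 + 2 + 4 = 15
3 - 2: 5
Shortest: 3.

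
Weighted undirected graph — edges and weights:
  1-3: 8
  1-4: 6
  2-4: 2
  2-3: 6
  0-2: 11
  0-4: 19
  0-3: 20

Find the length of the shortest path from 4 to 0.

13

Checking several routes:
4 → 2 → 3 → 0: 2 + 6 + 20 = 28
4 → 2 → 0: 2 + 11 = 13
4 → 0: 19
Shortest: 13.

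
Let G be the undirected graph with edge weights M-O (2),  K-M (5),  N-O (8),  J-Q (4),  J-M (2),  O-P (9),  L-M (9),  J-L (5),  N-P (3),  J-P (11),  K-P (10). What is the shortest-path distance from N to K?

13

A few of the N→K routes:
N→P→K: 3 + 10 = 13
N→P→O→M→K: 3 + 9 + 2 + 5 = 19
N→O→M→K: 8 + 2 + 5 = 15
Shortest: 13.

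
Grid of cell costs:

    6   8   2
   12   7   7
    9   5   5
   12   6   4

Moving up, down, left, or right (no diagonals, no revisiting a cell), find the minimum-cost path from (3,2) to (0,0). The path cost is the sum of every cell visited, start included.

Path (3,2) -> (2,2) -> (1,2) -> (0,2) -> (0,1) -> (0,0): 4 + 5 + 7 + 2 + 8 + 6 = 32.

32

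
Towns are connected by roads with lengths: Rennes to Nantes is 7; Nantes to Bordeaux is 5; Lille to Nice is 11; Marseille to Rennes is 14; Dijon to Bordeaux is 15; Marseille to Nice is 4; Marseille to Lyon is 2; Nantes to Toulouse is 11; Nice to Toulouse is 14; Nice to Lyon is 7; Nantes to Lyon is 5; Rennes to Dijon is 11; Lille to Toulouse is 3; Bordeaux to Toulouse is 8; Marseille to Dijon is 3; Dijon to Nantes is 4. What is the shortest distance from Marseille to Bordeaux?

Comparing a few candidate routes:
Marseille -> Dijon -> Nantes -> Bordeaux: 3 + 4 + 5 = 12
Marseille -> Lyon -> Nantes -> Bordeaux: 2 + 5 + 5 = 12
Marseille -> Dijon -> Bordeaux: 3 + 15 = 18
The minimum is 12.

12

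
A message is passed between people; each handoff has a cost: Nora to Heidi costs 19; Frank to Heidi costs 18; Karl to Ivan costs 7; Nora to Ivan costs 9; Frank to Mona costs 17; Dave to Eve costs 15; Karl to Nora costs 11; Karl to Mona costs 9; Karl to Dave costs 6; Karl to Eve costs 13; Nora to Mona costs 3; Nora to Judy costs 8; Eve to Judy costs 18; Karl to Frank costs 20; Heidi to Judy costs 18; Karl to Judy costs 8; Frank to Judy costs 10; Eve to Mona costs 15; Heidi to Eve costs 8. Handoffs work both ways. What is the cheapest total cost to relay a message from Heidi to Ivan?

Checking several routes:
Heidi-Judy-Nora-Ivan: 18 + 8 + 9 = 35
Heidi-Nora-Ivan: 19 + 9 = 28
Heidi-Eve-Karl-Ivan: 8 + 13 + 7 = 28
Heidi-Judy-Karl-Ivan: 18 + 8 + 7 = 33
Heidi-Eve-Mona-Nora-Ivan: 8 + 15 + 3 + 9 = 35
Shortest: 28.

28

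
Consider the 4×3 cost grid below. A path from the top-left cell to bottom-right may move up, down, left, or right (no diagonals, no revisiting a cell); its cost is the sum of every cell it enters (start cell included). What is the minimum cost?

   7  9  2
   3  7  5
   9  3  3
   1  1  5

26

One optimal route is (0,0) → (1,0) → (1,1) → (2,1) → (3,1) → (3,2).
Its cost is 7 + 3 + 7 + 3 + 1 + 5 = 26.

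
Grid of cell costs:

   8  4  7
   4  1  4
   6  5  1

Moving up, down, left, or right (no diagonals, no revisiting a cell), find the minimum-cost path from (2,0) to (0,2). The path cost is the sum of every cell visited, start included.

Cheapest: (2,0)→(1,0)→(1,1)→(0,1)→(0,2)
  6 + 4 + 1 + 4 + 7 = 22

22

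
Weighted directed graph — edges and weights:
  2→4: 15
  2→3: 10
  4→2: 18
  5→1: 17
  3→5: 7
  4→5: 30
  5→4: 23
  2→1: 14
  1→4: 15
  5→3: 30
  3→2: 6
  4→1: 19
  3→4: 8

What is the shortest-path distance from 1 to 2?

33

Paths from 1 to 2:
1 - 4 - 5 - 3 - 2: 15 + 30 + 30 + 6 = 81
1 - 4 - 2: 15 + 18 = 33
Best route has total 33.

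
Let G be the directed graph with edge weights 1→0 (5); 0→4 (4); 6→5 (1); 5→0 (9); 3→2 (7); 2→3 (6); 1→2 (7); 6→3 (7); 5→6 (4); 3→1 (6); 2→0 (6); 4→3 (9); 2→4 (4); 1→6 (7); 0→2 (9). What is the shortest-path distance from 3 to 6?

Routes from 3 to 6:
3 → 1 → 6: 6 + 7 = 13
Best route has total 13.

13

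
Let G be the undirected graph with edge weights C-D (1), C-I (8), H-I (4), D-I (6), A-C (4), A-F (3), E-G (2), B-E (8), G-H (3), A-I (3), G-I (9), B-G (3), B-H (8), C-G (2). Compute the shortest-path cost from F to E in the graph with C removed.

Some routes from F to E avoiding C:
F-A-I-H-B-G-E: 3 + 3 + 4 + 8 + 3 + 2 = 23
F-A-I-G-E: 3 + 3 + 9 + 2 = 17
F-A-I-H-G-E: 3 + 3 + 4 + 3 + 2 = 15
F-A-I-H-G-B-E: 3 + 3 + 4 + 3 + 3 + 8 = 24
Shortest: 15.

15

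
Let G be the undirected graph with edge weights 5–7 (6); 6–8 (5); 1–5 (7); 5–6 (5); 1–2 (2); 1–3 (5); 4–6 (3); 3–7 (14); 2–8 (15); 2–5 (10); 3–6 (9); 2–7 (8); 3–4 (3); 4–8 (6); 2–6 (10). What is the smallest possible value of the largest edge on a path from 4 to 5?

5

A few of the 4→5 routes:
4-3-1-5: max(3, 5, 7) = 7
4-3-1-2-7-5: max(3, 5, 2, 8, 6) = 8
4-8-6-3-1-2-7-5: max(6, 5, 9, 5, 2, 8, 6) = 9
4-8-6-5: max(6, 5, 5) = 6
4-6-5: max(3, 5) = 5
Best route has worst link 5.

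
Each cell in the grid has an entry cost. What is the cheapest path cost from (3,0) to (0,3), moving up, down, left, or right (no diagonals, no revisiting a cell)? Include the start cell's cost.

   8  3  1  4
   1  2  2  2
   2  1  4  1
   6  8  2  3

18

Cheapest: (3,0)→(2,0)→(1,0)→(1,1)→(1,2)→(0,2)→(0,3)
  6 + 2 + 1 + 2 + 2 + 1 + 4 = 18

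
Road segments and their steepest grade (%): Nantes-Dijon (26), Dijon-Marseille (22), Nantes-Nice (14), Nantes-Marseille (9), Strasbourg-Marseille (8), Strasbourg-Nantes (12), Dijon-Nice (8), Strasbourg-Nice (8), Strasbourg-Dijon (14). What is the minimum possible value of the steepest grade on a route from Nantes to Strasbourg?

Comparing a few candidate routes:
Nantes-Marseille-Dijon-Nice-Strasbourg: max(9, 22, 8, 8) = 22
Nantes-Nice-Strasbourg: max(14, 8) = 14
Nantes-Marseille-Strasbourg: max(9, 8) = 9
Nantes-Marseille-Dijon-Strasbourg: max(9, 22, 14) = 22
Nantes-Nice-Dijon-Strasbourg: max(14, 8, 14) = 14
Nantes-Strasbourg: max(12) = 12
The minimum achievable maximum is 9%.

9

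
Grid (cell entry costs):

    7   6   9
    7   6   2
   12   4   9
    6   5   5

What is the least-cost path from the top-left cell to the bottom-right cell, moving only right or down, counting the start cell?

Best path: [0,0]→[0,1]→[1,1]→[2,1]→[3,1]→[3,2]
Cost: 7 + 6 + 6 + 4 + 5 + 5 = 33
(Top row then right column would cost 38.)

33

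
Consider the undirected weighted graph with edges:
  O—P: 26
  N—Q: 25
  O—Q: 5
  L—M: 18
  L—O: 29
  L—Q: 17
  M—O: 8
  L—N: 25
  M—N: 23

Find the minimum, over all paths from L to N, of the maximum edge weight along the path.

23

Some routes from L to N:
L → M → O → Q → N: max(18, 8, 5, 25) = 25
L → Q → O → M → N: max(17, 5, 8, 23) = 23
L → M → N: max(18, 23) = 23
L → Q → N: max(17, 25) = 25
Best route has worst link 23.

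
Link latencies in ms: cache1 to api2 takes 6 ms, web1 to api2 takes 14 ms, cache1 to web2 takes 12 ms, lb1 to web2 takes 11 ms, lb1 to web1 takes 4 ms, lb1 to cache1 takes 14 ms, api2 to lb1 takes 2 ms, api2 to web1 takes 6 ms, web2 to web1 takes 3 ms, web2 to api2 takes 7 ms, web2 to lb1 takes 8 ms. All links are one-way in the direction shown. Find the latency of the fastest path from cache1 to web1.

12

A few of the cache1→web1 routes:
cache1 → api2 → lb1 → web2 → web1: 6 + 2 + 11 + 3 = 22
cache1 → web2 → web1: 12 + 3 = 15
cache1 → api2 → lb1 → web1: 6 + 2 + 4 = 12
cache1 → api2 → web1: 6 + 6 = 12
Best route has total 12 ms.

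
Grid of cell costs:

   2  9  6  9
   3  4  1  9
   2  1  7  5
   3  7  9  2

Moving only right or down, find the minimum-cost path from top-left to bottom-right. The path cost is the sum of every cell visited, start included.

22

Cheapest: (0,0) (1,0) (2,0) (2,1) (2,2) (2,3) (3,3)
  2 + 3 + 2 + 1 + 7 + 5 + 2 = 22
(Top row then right column would cost 42.)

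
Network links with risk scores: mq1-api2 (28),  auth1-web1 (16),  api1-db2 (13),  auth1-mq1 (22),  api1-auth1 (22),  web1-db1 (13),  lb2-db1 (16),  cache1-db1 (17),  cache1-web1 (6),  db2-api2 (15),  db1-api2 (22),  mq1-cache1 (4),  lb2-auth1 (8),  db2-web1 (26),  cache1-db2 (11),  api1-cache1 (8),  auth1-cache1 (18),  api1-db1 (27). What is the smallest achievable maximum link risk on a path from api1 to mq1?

Checking several routes:
api1 - cache1 - mq1: max(8, 4) = 8
api1 - auth1 - lb2 - db1 - api2 - db2 - cache1 - mq1: max(22, 8, 16, 22, 15, 11, 4) = 22
api1 - db2 - cache1 - mq1: max(13, 11, 4) = 13
api1 - auth1 - lb2 - db1 - web1 - cache1 - mq1: max(22, 8, 16, 13, 6, 4) = 22
api1 - auth1 - lb2 - db1 - cache1 - mq1: max(22, 8, 16, 17, 4) = 22
The minimum achievable maximum is 8.

8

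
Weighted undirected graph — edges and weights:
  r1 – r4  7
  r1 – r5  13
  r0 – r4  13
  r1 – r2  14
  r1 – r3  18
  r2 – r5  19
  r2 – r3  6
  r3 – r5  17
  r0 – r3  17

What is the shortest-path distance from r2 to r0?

A few of the r2→r0 routes:
r2→r1→r4→r0: 14 + 7 + 13 = 34
r2→r1→r3→r0: 14 + 18 + 17 = 49
r2→r3→r0: 6 + 17 = 23
r2→r3→r1→r4→r0: 6 + 18 + 7 + 13 = 44
The minimum is 23.

23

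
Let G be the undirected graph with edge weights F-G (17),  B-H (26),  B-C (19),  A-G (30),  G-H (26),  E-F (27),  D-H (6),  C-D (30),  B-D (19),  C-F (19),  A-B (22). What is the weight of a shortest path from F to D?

49

Comparing a few candidate routes:
F - G - A - B - D: 17 + 30 + 22 + 19 = 88
F - C - B - H - D: 19 + 19 + 26 + 6 = 70
F - G - H - D: 17 + 26 + 6 = 49
F - C - B - D: 19 + 19 + 19 = 57
F - G - H - B - D: 17 + 26 + 26 + 19 = 88
F - C - D: 19 + 30 = 49
Best route has total 49.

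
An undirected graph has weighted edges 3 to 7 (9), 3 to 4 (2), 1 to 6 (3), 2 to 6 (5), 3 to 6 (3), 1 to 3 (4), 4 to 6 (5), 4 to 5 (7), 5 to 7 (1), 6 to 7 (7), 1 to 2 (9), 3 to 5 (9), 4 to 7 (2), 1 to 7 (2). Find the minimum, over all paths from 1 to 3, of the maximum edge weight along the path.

Some routes from 1 to 3:
1 - 6 - 3: max(3, 3) = 3
1 - 7 - 4 - 3: max(2, 2, 2) = 2
1 - 3: max(4) = 4
Best route has worst link 2.

2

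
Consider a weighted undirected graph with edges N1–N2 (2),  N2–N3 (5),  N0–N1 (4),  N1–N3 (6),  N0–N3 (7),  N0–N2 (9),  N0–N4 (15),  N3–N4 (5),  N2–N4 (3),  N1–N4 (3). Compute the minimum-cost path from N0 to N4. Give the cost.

Some routes from N0 to N4:
N0 - N2 - N4: 9 + 3 = 12
N0 - N1 - N2 - N4: 4 + 2 + 3 = 9
N0 - N1 - N4: 4 + 3 = 7
N0 - N3 - N4: 7 + 5 = 12
Shortest: 7.

7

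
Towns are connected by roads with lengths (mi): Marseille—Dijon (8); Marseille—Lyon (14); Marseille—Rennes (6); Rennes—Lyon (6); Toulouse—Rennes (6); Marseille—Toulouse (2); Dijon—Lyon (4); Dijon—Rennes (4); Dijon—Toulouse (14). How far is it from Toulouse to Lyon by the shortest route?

12

Checking several routes:
Toulouse -> Marseille -> Rennes -> Lyon: 2 + 6 + 6 = 14
Toulouse -> Rennes -> Lyon: 6 + 6 = 12
Toulouse -> Marseille -> Lyon: 2 + 14 = 16
Toulouse -> Marseille -> Dijon -> Lyon: 2 + 8 + 4 = 14
Toulouse -> Marseille -> Rennes -> Dijon -> Lyon: 2 + 6 + 4 + 4 = 16
Toulouse -> Rennes -> Dijon -> Lyon: 6 + 4 + 4 = 14
Shortest: 12 mi.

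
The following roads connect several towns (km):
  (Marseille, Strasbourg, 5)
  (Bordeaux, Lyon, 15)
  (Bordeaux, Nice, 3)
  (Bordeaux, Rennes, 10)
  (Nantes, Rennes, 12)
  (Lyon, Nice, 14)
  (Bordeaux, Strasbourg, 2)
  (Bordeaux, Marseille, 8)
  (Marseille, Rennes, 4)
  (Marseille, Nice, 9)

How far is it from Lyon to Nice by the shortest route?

Candidate routes:
Lyon-Bordeaux-Rennes-Marseille-Nice: 15 + 10 + 4 + 9 = 38
Lyon-Nice: 14
Lyon-Bordeaux-Strasbourg-Marseille-Nice: 15 + 2 + 5 + 9 = 31
Lyon-Bordeaux-Marseille-Nice: 15 + 8 + 9 = 32
Lyon-Bordeaux-Nice: 15 + 3 = 18
Shortest: 14 km.

14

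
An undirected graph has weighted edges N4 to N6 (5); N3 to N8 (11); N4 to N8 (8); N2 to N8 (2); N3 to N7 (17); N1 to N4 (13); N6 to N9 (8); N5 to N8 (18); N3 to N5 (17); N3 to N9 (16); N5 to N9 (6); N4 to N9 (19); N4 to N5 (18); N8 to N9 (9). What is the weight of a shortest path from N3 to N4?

19

Comparing a few candidate routes:
N3-N9-N6-N4: 16 + 8 + 5 = 29
N3-N5-N4: 17 + 18 = 35
N3-N8-N9-N6-N4: 11 + 9 + 8 + 5 = 33
N3-N8-N4: 11 + 8 = 19
N3-N9-N4: 16 + 19 = 35
N3-N9-N8-N4: 16 + 9 + 8 = 33
Shortest: 19.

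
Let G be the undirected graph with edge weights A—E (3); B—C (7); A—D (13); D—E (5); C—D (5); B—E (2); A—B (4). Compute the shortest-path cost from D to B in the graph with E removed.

12

Routes from D to B avoiding E:
D -> C -> B: 5 + 7 = 12
D -> A -> B: 13 + 4 = 17
The minimum is 12.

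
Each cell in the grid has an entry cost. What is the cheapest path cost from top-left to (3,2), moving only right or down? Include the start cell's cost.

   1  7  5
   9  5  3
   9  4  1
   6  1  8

25

Path r0c0 r0c1 r0c2 r1c2 r2c2 r3c2: 1 + 7 + 5 + 3 + 1 + 8 = 25.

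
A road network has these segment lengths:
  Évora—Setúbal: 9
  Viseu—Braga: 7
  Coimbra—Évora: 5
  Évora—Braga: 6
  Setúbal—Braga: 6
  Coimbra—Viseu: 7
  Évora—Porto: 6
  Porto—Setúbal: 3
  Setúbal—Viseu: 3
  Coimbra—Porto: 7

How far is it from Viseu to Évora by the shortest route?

12

Comparing a few candidate routes:
Viseu -> Coimbra -> Évora: 7 + 5 = 12
Viseu -> Setúbal -> Porto -> Évora: 3 + 3 + 6 = 12
Viseu -> Setúbal -> Évora: 3 + 9 = 12
Viseu -> Braga -> Évora: 7 + 6 = 13
Best route has total 12.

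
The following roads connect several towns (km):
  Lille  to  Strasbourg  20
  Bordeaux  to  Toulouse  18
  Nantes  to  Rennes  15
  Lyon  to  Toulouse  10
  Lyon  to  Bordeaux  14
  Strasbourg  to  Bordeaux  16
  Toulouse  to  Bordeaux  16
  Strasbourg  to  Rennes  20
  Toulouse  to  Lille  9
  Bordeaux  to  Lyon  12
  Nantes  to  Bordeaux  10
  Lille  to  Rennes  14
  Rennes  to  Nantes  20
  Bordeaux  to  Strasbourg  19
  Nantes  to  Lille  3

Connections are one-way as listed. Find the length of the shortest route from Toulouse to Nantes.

43

Paths from Toulouse to Nantes:
Toulouse→Bordeaux→Strasbourg→Rennes→Nantes: 16 + 19 + 20 + 20 = 75
Toulouse→Lille→Rennes→Nantes: 9 + 14 + 20 = 43
Toulouse→Lille→Strasbourg→Rennes→Nantes: 9 + 20 + 20 + 20 = 69
Best route has total 43 km.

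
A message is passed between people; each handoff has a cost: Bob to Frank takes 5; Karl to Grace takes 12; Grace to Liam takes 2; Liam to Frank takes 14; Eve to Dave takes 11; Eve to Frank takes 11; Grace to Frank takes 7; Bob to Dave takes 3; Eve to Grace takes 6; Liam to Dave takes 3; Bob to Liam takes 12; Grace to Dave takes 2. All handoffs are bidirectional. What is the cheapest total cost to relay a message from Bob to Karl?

Comparing a few candidate routes:
Bob→Dave→Liam→Grace→Karl: 3 + 3 + 2 + 12 = 20
Bob→Frank→Grace→Karl: 5 + 7 + 12 = 24
Bob→Liam→Grace→Karl: 12 + 2 + 12 = 26
Bob→Dave→Grace→Karl: 3 + 2 + 12 = 17
Bob→Liam→Dave→Grace→Karl: 12 + 3 + 2 + 12 = 29
The minimum is 17.

17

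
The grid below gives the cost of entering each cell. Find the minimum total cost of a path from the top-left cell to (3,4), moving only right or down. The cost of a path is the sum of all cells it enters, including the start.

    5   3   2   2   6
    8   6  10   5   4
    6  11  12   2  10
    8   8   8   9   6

Cheapest: r0c0 → r0c1 → r0c2 → r0c3 → r1c3 → r2c3 → r3c3 → r3c4
  5 + 3 + 2 + 2 + 5 + 2 + 9 + 6 = 34
(Top row then right column would cost 38.)

34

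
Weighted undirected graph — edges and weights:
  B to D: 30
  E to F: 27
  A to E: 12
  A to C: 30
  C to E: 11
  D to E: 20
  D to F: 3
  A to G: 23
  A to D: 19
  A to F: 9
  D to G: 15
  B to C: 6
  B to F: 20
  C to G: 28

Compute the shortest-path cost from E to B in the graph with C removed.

41

A few of the E→B routes:
E→D→B: 20 + 30 = 50
E→F→B: 27 + 20 = 47
E→A→F→B: 12 + 9 + 20 = 41
E→D→F→B: 20 + 3 + 20 = 43
Shortest: 41.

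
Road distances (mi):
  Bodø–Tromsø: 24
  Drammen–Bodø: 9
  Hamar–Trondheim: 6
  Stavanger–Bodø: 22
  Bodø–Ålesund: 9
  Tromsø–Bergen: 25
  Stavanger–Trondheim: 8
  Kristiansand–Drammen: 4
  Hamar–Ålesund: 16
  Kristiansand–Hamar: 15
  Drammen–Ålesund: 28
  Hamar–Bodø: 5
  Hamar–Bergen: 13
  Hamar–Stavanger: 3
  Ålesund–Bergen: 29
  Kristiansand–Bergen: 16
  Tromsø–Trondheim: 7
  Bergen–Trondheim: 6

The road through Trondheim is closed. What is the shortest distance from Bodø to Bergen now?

18

A few of the Bodø→Bergen routes:
Bodø - Drammen - Kristiansand - Bergen: 9 + 4 + 16 = 29
Bodø - Ålesund - Hamar - Bergen: 9 + 16 + 13 = 38
Bodø - Hamar - Kristiansand - Bergen: 5 + 15 + 16 = 36
Bodø - Hamar - Bergen: 5 + 13 = 18
Bodø - Ålesund - Bergen: 9 + 29 = 38
The minimum is 18 mi.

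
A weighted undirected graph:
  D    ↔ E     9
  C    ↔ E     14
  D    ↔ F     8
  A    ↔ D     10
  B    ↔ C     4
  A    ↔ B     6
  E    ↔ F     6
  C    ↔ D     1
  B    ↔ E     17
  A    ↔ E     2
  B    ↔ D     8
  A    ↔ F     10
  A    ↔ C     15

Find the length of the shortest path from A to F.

A few of the A→F routes:
A-E-F: 2 + 6 = 8
A-D-F: 10 + 8 = 18
A-F: 10
The minimum is 8.

8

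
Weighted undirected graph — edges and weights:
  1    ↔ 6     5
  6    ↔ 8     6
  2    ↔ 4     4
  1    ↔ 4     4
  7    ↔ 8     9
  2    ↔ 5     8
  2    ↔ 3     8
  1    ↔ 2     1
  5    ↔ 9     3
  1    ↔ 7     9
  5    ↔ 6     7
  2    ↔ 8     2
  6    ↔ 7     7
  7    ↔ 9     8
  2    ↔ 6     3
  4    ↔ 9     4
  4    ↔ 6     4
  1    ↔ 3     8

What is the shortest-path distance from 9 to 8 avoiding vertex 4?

13

Comparing a few candidate routes:
9 - 5 - 6 - 8: 3 + 7 + 6 = 16
9 - 5 - 6 - 2 - 8: 3 + 7 + 3 + 2 = 15
9 - 7 - 8: 8 + 9 = 17
9 - 5 - 2 - 8: 3 + 8 + 2 = 13
9 - 5 - 6 - 1 - 2 - 8: 3 + 7 + 5 + 1 + 2 = 18
Shortest: 13.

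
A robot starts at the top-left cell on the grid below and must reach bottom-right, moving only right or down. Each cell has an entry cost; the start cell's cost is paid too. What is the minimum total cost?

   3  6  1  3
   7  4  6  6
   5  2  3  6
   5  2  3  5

Cheapest: r0c0 → r0c1 → r1c1 → r2c1 → r3c1 → r3c2 → r3c3
  3 + 6 + 4 + 2 + 2 + 3 + 5 = 25
(Top row then right column would cost 30.)

25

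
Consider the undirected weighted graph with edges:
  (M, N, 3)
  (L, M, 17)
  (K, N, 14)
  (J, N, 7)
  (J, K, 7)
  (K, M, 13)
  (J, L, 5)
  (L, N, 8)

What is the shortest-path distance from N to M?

Comparing a few candidate routes:
N-L-M: 8 + 17 = 25
N-J-K-M: 7 + 7 + 13 = 27
N-M: 3
N-K-M: 14 + 13 = 27
Best route has total 3.

3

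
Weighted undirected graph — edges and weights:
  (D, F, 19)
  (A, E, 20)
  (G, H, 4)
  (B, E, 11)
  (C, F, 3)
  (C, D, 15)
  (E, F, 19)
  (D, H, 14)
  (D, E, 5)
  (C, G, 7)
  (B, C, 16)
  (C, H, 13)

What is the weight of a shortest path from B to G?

23

Comparing a few candidate routes:
B-C-H-G: 16 + 13 + 4 = 33
B-E-F-C-G: 11 + 19 + 3 + 7 = 40
B-E-D-C-G: 11 + 5 + 15 + 7 = 38
B-E-D-H-G: 11 + 5 + 14 + 4 = 34
B-C-G: 16 + 7 = 23
The minimum is 23.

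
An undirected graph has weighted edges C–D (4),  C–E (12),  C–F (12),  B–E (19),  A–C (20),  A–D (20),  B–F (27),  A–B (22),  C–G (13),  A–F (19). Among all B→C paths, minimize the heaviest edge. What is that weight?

A few of the B→C routes:
B→E→C: max(19, 12) = 19
B→A→D→C: max(22, 20, 4) = 22
B→A→F→C: max(22, 19, 12) = 22
Best route has worst link 19.

19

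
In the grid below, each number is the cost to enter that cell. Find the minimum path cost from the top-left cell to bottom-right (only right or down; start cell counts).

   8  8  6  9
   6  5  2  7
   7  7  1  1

23

One optimal route is (0,0) (1,0) (1,1) (1,2) (2,2) (2,3).
Its cost is 8 + 6 + 5 + 2 + 1 + 1 = 23.
For comparison, the top-then-right route costs 39.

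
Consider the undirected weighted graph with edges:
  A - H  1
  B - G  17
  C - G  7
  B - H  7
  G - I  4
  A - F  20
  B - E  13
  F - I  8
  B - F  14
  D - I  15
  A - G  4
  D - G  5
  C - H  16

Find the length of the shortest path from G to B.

Some routes from G to B:
G → A → H → B: 4 + 1 + 7 = 12
G → C → H → B: 7 + 16 + 7 = 30
G → I → F → B: 4 + 8 + 14 = 26
G → B: 17
Best route has total 12.

12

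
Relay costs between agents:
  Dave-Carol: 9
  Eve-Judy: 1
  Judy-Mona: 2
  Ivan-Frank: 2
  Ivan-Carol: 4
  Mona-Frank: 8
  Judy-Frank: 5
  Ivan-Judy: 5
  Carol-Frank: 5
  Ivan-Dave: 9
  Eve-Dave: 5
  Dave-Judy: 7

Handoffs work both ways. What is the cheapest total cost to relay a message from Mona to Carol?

11

A few of the Mona→Carol routes:
Mona → Judy → Ivan → Frank → Carol: 2 + 5 + 2 + 5 = 14
Mona → Frank → Ivan → Carol: 8 + 2 + 4 = 14
Mona → Frank → Carol: 8 + 5 = 13
Mona → Judy → Frank → Ivan → Carol: 2 + 5 + 2 + 4 = 13
Mona → Judy → Frank → Carol: 2 + 5 + 5 = 12
Mona → Judy → Ivan → Carol: 2 + 5 + 4 = 11
The minimum is 11.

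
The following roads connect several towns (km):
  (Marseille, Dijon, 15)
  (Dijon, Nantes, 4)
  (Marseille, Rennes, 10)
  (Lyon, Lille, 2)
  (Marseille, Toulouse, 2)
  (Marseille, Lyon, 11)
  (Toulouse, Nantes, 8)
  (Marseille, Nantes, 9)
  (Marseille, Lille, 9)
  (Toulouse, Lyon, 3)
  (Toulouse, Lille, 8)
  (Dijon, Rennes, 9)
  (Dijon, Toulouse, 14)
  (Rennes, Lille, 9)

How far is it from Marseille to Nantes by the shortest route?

Comparing a few candidate routes:
Marseille→Dijon→Nantes: 15 + 4 = 19
Marseille→Toulouse→Nantes: 2 + 8 = 10
Marseille→Nantes: 9
Marseille→Toulouse→Dijon→Nantes: 2 + 14 + 4 = 20
Best route has total 9 km.

9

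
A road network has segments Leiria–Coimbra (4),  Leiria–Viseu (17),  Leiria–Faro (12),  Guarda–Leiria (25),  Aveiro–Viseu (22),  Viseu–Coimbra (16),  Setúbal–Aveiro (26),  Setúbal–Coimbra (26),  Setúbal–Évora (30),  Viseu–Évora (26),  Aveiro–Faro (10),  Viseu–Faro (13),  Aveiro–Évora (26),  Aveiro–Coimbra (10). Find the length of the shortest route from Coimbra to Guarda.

29

Checking several routes:
Coimbra-Leiria-Guarda: 4 + 25 = 29
Coimbra-Viseu-Leiria-Guarda: 16 + 17 + 25 = 58
Coimbra-Aveiro-Faro-Leiria-Guarda: 10 + 10 + 12 + 25 = 57
Coimbra-Viseu-Faro-Leiria-Guarda: 16 + 13 + 12 + 25 = 66
The minimum is 29 km.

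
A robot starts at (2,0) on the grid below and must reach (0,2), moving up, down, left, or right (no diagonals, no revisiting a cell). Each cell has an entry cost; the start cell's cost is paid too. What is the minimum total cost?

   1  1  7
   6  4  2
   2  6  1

17

One optimal route is (2,0) (1,0) (0,0) (0,1) (0,2).
Its cost is 2 + 6 + 1 + 1 + 7 = 17.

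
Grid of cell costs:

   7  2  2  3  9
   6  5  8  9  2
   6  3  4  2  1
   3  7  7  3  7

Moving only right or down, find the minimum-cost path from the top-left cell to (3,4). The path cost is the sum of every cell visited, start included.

One optimal route is r0c0 -> r0c1 -> r1c1 -> r2c1 -> r2c2 -> r2c3 -> r2c4 -> r3c4.
Its cost is 7 + 2 + 5 + 3 + 4 + 2 + 1 + 7 = 31.
For comparison, the top-then-right route costs 33.

31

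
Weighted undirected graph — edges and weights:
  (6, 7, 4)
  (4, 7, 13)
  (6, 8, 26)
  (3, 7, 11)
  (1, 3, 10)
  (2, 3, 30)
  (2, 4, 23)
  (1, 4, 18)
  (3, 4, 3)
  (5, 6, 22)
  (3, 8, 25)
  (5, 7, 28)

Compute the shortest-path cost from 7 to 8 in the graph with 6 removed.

36

A few of the 7→8 routes:
7 -> 3 -> 8: 11 + 25 = 36
7 -> 4 -> 3 -> 8: 13 + 3 + 25 = 41
7 -> 4 -> 1 -> 3 -> 8: 13 + 18 + 10 + 25 = 66
Shortest: 36.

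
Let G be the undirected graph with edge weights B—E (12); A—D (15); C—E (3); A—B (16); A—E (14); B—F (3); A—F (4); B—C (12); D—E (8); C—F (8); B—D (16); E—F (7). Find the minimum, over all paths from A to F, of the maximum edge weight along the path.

4

Checking several routes:
A → E → F: max(14, 7) = 14
A → E → B → F: max(14, 12, 3) = 14
A → F: max(4) = 4
A → E → C → F: max(14, 3, 8) = 14
A → E → C → B → F: max(14, 3, 12, 3) = 14
Best route has worst link 4.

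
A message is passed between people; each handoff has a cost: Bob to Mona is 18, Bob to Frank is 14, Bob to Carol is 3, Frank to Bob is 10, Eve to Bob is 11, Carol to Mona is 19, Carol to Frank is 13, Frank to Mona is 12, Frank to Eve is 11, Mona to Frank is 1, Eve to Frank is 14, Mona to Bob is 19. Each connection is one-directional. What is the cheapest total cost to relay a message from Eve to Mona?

26

A few of the Eve→Mona routes:
Eve → Bob → Mona: 11 + 18 = 29
Eve → Frank → Mona: 14 + 12 = 26
Eve → Bob → Carol → Mona: 11 + 3 + 19 = 33
Best route has total 26.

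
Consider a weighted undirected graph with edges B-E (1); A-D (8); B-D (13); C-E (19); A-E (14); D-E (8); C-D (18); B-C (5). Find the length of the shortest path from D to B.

9

Some routes from D to B:
D → B: 13
D → A → E → B: 8 + 14 + 1 = 23
D → E → B: 8 + 1 = 9
Shortest: 9.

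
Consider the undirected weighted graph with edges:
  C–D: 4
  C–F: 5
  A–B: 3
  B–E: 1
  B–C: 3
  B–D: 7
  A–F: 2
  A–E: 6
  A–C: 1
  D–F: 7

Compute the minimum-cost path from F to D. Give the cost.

7

Checking several routes:
F - A - B - C - D: 2 + 3 + 3 + 4 = 12
F - C - D: 5 + 4 = 9
F - D: 7
F - A - C - D: 2 + 1 + 4 = 7
Shortest: 7.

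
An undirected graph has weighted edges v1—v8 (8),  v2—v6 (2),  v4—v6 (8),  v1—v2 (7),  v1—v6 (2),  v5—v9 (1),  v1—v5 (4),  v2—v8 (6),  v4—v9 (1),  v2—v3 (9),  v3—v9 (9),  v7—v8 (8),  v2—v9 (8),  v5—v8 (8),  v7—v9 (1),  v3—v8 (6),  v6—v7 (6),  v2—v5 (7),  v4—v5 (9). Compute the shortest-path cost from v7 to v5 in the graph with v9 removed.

12

Comparing a few candidate routes:
v7 → v6 → v2 → v5: 6 + 2 + 7 = 15
v7 → v6 → v2 → v1 → v5: 6 + 2 + 7 + 4 = 19
v7 → v6 → v1 → v5: 6 + 2 + 4 = 12
v7 → v8 → v5: 8 + 8 = 16
Shortest: 12.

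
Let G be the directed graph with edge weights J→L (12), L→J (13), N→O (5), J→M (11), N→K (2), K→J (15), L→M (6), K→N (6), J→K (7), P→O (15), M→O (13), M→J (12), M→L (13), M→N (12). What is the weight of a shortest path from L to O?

19

Comparing a few candidate routes:
L - M - O: 6 + 13 = 19
L - M - J - K - N - O: 6 + 12 + 7 + 6 + 5 = 36
L - J - K - N - O: 13 + 7 + 6 + 5 = 31
L - M - N - O: 6 + 12 + 5 = 23
The minimum is 19.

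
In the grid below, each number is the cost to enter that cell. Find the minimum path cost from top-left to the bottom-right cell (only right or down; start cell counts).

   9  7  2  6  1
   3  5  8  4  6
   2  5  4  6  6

35

Path [0,0] -> [1,0] -> [2,0] -> [2,1] -> [2,2] -> [2,3] -> [2,4]: 9 + 3 + 2 + 5 + 4 + 6 + 6 = 35.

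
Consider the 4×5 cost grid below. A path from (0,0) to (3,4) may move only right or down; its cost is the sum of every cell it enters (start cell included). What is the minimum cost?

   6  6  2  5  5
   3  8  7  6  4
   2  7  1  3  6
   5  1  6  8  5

33

Take r0c0→r1c0→r2c0→r2c1→r2c2→r2c3→r2c4→r3c4 for a total of 6 + 3 + 2 + 7 + 1 + 3 + 6 + 5 = 33.
(Top row then right column would cost 39.)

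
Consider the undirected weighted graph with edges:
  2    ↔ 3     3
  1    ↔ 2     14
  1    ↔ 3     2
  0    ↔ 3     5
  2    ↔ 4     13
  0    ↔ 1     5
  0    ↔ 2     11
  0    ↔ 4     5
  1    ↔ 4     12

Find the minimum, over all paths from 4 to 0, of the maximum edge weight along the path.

A few of the 4→0 routes:
4 → 0: max(5) = 5
4 → 2 → 3 → 0: max(13, 3, 5) = 13
4 → 1 → 3 → 0: max(12, 2, 5) = 12
4 → 1 → 3 → 2 → 0: max(12, 2, 3, 11) = 12
4 → 1 → 0: max(12, 5) = 12
Best route has worst link 5.

5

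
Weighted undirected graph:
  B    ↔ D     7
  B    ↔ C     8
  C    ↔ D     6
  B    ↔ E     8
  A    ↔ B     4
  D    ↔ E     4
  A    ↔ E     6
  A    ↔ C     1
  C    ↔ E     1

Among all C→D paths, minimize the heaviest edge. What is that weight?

4

Some routes from C to D:
C-E-D: max(1, 4) = 4
C-D: max(6) = 6
C-A-E-D: max(1, 6, 4) = 6
C-E-A-B-D: max(1, 6, 4, 7) = 7
Best route has worst link 4.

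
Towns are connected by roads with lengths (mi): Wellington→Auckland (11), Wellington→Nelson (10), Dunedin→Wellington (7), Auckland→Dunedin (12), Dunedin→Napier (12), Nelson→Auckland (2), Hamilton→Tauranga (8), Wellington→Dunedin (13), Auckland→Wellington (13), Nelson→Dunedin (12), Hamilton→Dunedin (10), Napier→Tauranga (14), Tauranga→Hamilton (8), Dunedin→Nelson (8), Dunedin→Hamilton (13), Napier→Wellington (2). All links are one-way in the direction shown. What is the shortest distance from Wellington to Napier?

25

Paths from Wellington to Napier:
Wellington -> Auckland -> Dunedin -> Napier: 11 + 12 + 12 = 35
Wellington -> Nelson -> Auckland -> Dunedin -> Napier: 10 + 2 + 12 + 12 = 36
Wellington -> Nelson -> Dunedin -> Napier: 10 + 12 + 12 = 34
Wellington -> Dunedin -> Napier: 13 + 12 = 25
Best route has total 25 mi.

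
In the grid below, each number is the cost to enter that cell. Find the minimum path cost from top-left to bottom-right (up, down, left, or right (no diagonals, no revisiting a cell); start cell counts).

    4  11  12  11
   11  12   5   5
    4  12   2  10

Take r0c0 -> r1c0 -> r2c0 -> r2c1 -> r2c2 -> r2c3 for a total of 4 + 11 + 4 + 12 + 2 + 10 = 43.

43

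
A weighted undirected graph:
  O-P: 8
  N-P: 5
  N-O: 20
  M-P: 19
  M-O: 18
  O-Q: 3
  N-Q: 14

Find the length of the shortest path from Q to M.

A few of the Q→M routes:
Q -> N -> P -> O -> M: 14 + 5 + 8 + 18 = 45
Q -> O -> M: 3 + 18 = 21
Q -> O -> P -> M: 3 + 8 + 19 = 30
Q -> N -> P -> M: 14 + 5 + 19 = 38
The minimum is 21.

21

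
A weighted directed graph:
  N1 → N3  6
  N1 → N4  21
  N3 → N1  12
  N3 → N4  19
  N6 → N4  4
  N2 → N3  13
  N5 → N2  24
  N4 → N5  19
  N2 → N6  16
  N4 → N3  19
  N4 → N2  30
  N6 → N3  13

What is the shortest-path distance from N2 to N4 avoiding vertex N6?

Paths from N2 to N4 avoiding N6:
N2→N3→N1→N4: 13 + 12 + 21 = 46
N2→N3→N4: 13 + 19 = 32
The minimum is 32.

32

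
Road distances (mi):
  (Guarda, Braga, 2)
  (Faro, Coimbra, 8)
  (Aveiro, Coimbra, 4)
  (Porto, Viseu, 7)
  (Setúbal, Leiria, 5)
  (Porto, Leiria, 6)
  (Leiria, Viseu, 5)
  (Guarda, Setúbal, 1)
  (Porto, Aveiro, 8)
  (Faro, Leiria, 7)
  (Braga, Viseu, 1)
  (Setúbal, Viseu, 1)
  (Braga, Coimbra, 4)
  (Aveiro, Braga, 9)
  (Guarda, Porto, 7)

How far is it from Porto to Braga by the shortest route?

8

Checking several routes:
Porto→Viseu→Braga: 7 + 1 = 8
Porto→Viseu→Setúbal→Guarda→Braga: 7 + 1 + 1 + 2 = 11
Porto→Guarda→Setúbal→Viseu→Braga: 7 + 1 + 1 + 1 = 10
Porto→Guarda→Braga: 7 + 2 = 9
Shortest: 8 mi.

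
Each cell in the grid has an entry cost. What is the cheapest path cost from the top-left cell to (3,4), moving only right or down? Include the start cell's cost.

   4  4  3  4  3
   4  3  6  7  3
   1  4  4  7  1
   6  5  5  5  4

Cheapest: [0,0] → [0,1] → [0,2] → [0,3] → [0,4] → [1,4] → [2,4] → [3,4]
  4 + 4 + 3 + 4 + 3 + 3 + 1 + 4 = 26

26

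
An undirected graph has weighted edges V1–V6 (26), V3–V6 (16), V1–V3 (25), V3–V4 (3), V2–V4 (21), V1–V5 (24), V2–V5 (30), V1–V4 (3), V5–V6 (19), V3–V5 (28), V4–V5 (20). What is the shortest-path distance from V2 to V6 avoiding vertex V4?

Comparing a few candidate routes:
V2 -> V5 -> V6: 30 + 19 = 49
V2 -> V5 -> V3 -> V6: 30 + 28 + 16 = 74
V2 -> V5 -> V1 -> V6: 30 + 24 + 26 = 80
V2 -> V5 -> V1 -> V3 -> V6: 30 + 24 + 25 + 16 = 95
Best route has total 49.

49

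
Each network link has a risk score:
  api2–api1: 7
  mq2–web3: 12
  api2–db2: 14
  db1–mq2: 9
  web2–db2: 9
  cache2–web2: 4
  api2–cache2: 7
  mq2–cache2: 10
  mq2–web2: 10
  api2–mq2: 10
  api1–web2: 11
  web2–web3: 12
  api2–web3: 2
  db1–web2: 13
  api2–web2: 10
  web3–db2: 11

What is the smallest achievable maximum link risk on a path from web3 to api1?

A few of the web3→api1 routes:
web3→db2→web2→mq2→api2→api1: max(11, 9, 10, 10, 7) = 11
web3→db2→web2→api1: max(11, 9, 11) = 11
web3→db2→web2→cache2→api2→api1: max(11, 9, 4, 7, 7) = 11
web3→api2→api1: max(2, 7) = 7
web3→db2→web2→mq2→cache2→api2→api1: max(11, 9, 10, 10, 7, 7) = 11
web3→db2→web2→cache2→mq2→api2→api1: max(11, 9, 4, 10, 10, 7) = 11
The minimum achievable maximum is 7.

7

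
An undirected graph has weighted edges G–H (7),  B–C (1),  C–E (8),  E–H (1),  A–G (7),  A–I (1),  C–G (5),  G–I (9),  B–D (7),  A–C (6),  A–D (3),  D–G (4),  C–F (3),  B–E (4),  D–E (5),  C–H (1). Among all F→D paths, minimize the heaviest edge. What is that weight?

5

Comparing a few candidate routes:
F → C → G → D: max(3, 5, 4) = 5
F → C → G → A → D: max(3, 5, 7, 3) = 7
F → C → G → H → E → B → D: max(3, 5, 7, 1, 4, 7) = 7
F → C → A → D: max(3, 6, 3) = 6
F → C → B → E → D: max(3, 1, 4, 5) = 5
F → C → H → E → D: max(3, 1, 1, 5) = 5
Best route has worst link 5.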